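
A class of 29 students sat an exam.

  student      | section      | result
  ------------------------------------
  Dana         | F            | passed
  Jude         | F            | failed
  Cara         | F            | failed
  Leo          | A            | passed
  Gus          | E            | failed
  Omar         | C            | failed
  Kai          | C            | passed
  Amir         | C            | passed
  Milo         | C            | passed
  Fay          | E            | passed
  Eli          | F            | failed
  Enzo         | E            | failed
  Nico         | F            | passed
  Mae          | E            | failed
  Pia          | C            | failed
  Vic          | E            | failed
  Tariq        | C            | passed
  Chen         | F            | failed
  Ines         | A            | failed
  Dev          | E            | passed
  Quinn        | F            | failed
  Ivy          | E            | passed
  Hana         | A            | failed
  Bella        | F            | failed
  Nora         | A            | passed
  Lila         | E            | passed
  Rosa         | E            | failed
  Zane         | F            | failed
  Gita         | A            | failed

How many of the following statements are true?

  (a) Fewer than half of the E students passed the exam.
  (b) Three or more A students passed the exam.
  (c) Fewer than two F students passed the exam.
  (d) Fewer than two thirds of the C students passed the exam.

1

(a) E: |A| = 9, |A ∩ B| = 4; needs |A ∩ B| < |A ∖ B| — true.
(b) A: |A| = 5, |A ∩ B| = 2; needs |A ∩ B| ≥ 3 — false.
(c) F: |A| = 9, |A ∩ B| = 2; needs |A ∩ B| < 2 — false.
(d) C: |A| = 6, |A ∩ B| = 4; needs |A ∩ B| / |A| < 2/3 — false.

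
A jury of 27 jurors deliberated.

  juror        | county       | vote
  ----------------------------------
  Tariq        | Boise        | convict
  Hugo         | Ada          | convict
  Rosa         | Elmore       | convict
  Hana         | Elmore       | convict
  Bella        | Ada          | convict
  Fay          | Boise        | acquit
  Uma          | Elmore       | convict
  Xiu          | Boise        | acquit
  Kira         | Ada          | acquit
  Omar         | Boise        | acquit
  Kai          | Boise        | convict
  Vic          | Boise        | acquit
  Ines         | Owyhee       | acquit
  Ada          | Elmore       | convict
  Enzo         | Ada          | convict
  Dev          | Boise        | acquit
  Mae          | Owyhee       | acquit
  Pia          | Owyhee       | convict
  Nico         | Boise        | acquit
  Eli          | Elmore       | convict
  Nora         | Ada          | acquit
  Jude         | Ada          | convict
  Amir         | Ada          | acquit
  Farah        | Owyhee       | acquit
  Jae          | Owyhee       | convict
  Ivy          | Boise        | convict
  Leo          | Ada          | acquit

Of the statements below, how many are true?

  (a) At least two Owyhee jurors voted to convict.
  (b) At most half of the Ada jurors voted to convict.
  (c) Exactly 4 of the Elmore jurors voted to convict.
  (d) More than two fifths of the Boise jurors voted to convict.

(a) Owyhee: |A| = 5, |A ∩ B| = 2; needs |A ∩ B| ≥ 2 — true.
(b) Ada: |A| = 8, |A ∩ B| = 4; needs |A ∩ B| ≤ |A ∖ B| — true.
(c) Elmore: |A| = 5, |A ∩ B| = 5; needs |A ∩ B| = 4 — false.
(d) Boise: |A| = 9, |A ∩ B| = 3; needs |A ∩ B| / |A| > 2/5 — false.

2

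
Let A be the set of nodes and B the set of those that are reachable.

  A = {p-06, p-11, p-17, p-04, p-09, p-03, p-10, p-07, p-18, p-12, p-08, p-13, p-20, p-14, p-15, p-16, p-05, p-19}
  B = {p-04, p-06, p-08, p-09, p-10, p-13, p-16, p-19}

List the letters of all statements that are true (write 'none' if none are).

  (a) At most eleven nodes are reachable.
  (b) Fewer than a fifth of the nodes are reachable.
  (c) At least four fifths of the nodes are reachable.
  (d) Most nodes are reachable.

|A| = 18, |A ∩ B| = 8, |A ∖ B| = 10.
(a) |A ∩ B| ≤ 11: holds.
(b) |A ∩ B| / |A| < 1/5: fails.
(c) |A ∩ B| / |A| ≥ 4/5: fails.
(d) |A ∩ B| > |A ∖ B|: fails.

(a)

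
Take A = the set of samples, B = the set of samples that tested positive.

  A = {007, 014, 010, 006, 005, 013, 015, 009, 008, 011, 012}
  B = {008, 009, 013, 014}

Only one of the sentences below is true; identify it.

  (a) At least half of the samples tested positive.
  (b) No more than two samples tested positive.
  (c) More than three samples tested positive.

(c)

|A| = 11, |A ∩ B| = 4, |A ∖ B| = 7.
(a) requires |A ∩ B| ≥ |A ∖ B|: false.
(b) requires |A ∩ B| ≤ 2: false.
(c) requires |A ∩ B| > 3: true.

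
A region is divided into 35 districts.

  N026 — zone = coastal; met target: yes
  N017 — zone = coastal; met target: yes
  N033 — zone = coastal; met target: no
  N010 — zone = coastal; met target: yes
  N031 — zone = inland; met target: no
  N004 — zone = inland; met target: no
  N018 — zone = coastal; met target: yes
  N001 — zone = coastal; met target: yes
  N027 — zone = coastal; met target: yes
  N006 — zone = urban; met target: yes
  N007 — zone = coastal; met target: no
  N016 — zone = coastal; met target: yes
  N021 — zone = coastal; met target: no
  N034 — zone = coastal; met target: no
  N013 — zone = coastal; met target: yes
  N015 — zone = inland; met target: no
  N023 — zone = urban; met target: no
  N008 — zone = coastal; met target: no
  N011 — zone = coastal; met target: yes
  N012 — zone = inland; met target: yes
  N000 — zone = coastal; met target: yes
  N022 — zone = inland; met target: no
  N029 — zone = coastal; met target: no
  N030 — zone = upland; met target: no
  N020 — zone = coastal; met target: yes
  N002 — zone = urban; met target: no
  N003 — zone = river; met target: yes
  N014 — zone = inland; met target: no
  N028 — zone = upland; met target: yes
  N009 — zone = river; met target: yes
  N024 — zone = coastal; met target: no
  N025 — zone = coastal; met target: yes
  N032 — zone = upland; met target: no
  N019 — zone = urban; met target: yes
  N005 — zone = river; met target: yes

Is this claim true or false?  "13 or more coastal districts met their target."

False

Truth condition: |A ∩ B| ≥ 13.
|A| = 19, |A ∩ B| = 12, |A ∖ B| = 7.
|A ∩ B| = 12, so the statement is false.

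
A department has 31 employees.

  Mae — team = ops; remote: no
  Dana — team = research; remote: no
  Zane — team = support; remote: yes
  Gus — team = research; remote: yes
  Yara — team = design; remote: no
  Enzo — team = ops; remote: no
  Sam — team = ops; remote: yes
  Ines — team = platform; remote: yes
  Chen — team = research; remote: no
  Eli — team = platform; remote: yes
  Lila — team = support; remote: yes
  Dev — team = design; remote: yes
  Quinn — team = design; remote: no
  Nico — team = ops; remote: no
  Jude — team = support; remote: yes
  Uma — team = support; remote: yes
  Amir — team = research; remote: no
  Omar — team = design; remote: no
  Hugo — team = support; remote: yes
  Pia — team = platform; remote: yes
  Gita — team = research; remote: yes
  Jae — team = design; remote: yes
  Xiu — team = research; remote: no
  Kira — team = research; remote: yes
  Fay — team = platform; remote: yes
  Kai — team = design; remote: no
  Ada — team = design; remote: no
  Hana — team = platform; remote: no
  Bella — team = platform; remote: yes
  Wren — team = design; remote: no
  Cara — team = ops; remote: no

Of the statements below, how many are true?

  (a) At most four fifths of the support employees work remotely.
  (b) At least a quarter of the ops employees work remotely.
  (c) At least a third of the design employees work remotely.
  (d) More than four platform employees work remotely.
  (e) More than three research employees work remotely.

(a) support: |A| = 5, |A ∩ B| = 5; needs |A ∩ B| / |A| ≤ 4/5 — false.
(b) ops: |A| = 5, |A ∩ B| = 1; needs |A ∩ B| / |A| ≥ 1/4 — false.
(c) design: |A| = 8, |A ∩ B| = 2; needs |A ∩ B| / |A| ≥ 1/3 — false.
(d) platform: |A| = 6, |A ∩ B| = 5; needs |A ∩ B| > 4 — true.
(e) research: |A| = 7, |A ∩ B| = 3; needs |A ∩ B| > 3 — false.

1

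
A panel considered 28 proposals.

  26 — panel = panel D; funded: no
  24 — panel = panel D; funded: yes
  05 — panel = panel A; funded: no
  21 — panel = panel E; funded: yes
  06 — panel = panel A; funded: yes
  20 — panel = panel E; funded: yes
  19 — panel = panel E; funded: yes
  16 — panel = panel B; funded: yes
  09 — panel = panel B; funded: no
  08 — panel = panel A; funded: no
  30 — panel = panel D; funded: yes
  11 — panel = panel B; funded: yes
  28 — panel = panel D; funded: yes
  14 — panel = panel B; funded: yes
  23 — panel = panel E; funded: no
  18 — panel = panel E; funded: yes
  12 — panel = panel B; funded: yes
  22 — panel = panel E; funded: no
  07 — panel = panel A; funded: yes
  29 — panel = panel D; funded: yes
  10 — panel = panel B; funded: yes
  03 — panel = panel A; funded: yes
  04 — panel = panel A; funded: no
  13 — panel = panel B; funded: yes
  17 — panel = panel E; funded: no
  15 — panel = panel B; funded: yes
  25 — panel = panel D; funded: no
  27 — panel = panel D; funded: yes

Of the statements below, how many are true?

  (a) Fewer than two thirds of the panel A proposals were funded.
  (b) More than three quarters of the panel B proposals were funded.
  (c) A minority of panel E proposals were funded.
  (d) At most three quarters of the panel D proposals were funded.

3

(a) panel A: |A| = 6, |A ∩ B| = 3; needs |A ∩ B| / |A| < 2/3 — true.
(b) panel B: |A| = 8, |A ∩ B| = 7; needs |A ∩ B| / |A| > 3/4 — true.
(c) panel E: |A| = 7, |A ∩ B| = 4; needs |A ∩ B| < |A ∖ B| — false.
(d) panel D: |A| = 7, |A ∩ B| = 5; needs |A ∩ B| / |A| ≤ 3/4 — true.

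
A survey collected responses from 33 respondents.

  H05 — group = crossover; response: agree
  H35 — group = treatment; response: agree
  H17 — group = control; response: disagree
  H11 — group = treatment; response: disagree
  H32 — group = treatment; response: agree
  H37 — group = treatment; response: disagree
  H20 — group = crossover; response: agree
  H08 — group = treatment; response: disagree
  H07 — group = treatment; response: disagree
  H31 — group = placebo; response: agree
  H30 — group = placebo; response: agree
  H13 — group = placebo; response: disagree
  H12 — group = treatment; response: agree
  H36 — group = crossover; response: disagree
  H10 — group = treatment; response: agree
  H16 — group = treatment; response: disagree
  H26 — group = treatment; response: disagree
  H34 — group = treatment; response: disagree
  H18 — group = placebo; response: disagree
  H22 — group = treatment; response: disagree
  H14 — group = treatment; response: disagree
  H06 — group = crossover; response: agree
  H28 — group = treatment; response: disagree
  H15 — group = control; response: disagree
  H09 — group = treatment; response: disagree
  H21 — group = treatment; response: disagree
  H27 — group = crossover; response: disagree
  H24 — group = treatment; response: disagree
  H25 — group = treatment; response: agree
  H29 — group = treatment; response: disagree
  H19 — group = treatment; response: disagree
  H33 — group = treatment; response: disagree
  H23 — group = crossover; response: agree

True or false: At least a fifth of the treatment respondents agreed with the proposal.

The determiner here denotes the relation: |A ∩ B| / |A| ≥ 1/5.
|A| = 21, |A ∩ B| = 5, |A ∖ B| = 16.
|A ∩ B|/|A| = 5/21, so the statement is true.

True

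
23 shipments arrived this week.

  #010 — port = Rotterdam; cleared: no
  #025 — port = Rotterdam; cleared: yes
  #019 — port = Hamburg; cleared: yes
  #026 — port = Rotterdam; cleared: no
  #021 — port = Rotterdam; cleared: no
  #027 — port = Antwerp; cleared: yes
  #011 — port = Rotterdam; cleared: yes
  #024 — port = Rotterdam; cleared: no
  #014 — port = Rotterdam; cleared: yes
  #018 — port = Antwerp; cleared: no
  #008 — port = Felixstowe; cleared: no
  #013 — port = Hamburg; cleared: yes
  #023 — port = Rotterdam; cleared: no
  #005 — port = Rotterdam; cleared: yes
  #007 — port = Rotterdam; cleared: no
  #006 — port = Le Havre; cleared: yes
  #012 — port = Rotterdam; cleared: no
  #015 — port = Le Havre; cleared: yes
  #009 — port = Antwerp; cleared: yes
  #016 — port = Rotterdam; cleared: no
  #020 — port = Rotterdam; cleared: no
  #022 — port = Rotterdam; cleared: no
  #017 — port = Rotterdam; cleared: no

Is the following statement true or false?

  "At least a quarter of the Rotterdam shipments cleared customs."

True

The determiner here denotes the relation: |A ∩ B| / |A| ≥ 1/4.
|A| = 15, |A ∩ B| = 4, |A ∖ B| = 11.
|A ∩ B|/|A| = 4/15, so the statement is true.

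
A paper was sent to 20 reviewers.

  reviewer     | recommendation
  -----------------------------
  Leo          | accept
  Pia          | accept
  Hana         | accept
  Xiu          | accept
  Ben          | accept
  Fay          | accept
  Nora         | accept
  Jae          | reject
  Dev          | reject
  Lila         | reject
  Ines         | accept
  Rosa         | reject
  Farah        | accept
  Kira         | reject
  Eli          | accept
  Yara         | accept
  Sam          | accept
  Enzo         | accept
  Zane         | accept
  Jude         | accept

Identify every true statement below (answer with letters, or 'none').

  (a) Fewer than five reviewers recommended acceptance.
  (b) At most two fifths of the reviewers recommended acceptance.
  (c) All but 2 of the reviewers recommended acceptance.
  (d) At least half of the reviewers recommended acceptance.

(d)

|A| = 20, |A ∩ B| = 15, |A ∖ B| = 5.
(a) |A ∩ B| < 5: fails.
(b) |A ∩ B| / |A| ≤ 2/5: fails.
(c) |A ∖ B| = 2: fails.
(d) |A ∩ B| ≥ |A ∖ B|: holds.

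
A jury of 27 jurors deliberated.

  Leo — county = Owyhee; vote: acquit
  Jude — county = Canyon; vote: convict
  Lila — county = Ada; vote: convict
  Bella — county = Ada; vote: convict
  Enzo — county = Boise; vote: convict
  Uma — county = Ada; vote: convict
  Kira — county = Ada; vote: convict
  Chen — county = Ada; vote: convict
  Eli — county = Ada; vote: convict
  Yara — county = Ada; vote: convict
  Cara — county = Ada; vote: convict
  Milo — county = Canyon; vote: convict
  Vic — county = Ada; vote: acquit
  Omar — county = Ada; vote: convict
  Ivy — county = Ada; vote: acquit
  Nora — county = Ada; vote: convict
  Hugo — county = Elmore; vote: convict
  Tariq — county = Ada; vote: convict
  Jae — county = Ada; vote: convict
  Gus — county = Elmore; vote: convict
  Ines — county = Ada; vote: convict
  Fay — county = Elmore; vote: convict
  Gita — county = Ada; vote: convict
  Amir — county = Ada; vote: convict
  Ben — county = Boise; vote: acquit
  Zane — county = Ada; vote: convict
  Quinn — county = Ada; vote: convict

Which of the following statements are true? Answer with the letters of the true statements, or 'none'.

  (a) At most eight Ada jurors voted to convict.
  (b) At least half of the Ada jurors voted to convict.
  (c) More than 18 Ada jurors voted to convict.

|A| = 19, |A ∩ B| = 17, |A ∖ B| = 2.
(a) |A ∩ B| ≤ 8: fails.
(b) |A ∩ B| ≥ |A ∖ B|: holds.
(c) |A ∩ B| > 18: fails.

(b)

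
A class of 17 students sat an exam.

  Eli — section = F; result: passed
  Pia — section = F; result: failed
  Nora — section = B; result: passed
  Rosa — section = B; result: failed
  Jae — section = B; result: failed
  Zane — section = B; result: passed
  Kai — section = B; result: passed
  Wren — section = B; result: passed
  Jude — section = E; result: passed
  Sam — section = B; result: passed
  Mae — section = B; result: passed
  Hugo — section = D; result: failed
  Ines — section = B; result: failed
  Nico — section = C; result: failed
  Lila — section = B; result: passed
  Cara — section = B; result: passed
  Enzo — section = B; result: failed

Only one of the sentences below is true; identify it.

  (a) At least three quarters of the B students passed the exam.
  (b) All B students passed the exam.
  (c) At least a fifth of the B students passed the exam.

(c)

|A| = 12, |A ∩ B| = 8, |A ∖ B| = 4.
(a) requires |A ∩ B| / |A| ≥ 3/4: false.
(b) requires A ⊆ B, i.e. every element of A is in B (|A ∖ B| = 0): false.
(c) requires |A ∩ B| / |A| ≥ 1/5: true.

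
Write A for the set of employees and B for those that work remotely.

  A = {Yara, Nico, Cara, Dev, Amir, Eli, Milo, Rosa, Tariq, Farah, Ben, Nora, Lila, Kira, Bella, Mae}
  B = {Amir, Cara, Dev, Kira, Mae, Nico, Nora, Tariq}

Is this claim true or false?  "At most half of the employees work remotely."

True

'At most half of the employees work remotely' holds iff |A ∩ B| ≤ |A ∖ B|.
|A| = 16, |A ∩ B| = 8, |A ∖ B| = 8.
8 = 8, so the statement is true.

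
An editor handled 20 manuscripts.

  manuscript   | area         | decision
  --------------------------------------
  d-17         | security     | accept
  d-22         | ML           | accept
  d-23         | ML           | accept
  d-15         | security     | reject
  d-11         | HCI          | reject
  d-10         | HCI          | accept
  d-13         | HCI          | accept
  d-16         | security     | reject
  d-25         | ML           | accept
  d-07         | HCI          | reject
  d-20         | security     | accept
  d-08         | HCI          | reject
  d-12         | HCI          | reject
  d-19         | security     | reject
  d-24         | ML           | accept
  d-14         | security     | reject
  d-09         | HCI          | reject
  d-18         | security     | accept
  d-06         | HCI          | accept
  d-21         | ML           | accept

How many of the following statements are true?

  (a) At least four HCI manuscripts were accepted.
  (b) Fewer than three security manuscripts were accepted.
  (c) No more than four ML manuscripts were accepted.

0

(a) HCI: |A| = 8, |A ∩ B| = 3; needs |A ∩ B| ≥ 4 — false.
(b) security: |A| = 7, |A ∩ B| = 3; needs |A ∩ B| < 3 — false.
(c) ML: |A| = 5, |A ∩ B| = 5; needs |A ∩ B| ≤ 4 — false.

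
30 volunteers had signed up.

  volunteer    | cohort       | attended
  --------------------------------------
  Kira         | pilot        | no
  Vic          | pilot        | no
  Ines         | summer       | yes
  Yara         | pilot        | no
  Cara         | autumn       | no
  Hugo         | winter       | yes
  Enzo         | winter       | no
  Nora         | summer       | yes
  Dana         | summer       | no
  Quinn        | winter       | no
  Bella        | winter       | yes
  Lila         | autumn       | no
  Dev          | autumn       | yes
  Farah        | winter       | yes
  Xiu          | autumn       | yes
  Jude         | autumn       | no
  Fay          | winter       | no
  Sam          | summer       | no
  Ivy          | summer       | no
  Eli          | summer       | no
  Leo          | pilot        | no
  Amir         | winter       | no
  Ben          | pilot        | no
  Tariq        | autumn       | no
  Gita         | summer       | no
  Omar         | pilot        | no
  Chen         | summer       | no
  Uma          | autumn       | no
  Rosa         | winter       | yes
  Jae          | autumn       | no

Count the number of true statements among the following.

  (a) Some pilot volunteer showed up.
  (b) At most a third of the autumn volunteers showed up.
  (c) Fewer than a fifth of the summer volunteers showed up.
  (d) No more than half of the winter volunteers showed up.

(a) pilot: |A| = 6, |A ∩ B| = 0; needs A ∩ B ≠ ∅ (|A ∩ B| ≥ 1) — false.
(b) autumn: |A| = 8, |A ∩ B| = 2; needs |A ∩ B| / |A| ≤ 1/3 — true.
(c) summer: |A| = 8, |A ∩ B| = 2; needs |A ∩ B| / |A| < 1/5 — false.
(d) winter: |A| = 8, |A ∩ B| = 4; needs |A ∩ B| ≤ |A ∖ B| — true.

2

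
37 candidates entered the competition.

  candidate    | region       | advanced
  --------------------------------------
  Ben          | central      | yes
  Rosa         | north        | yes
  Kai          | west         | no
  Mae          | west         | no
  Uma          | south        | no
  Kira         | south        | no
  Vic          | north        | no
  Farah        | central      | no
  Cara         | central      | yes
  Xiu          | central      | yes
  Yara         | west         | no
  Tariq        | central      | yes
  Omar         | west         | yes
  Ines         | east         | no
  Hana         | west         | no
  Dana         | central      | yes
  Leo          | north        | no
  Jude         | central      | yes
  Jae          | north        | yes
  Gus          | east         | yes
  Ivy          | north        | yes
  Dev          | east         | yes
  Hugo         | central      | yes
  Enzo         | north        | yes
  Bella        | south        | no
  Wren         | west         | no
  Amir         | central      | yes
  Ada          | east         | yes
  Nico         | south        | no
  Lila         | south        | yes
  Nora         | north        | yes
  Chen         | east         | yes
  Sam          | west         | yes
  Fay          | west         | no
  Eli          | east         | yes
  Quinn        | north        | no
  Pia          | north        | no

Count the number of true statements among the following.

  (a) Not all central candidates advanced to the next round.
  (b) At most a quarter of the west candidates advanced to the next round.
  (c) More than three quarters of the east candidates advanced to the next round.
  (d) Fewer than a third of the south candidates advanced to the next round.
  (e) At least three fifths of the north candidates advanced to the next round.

4

(a) central: |A| = 9, |A ∩ B| = 8; needs A ⊄ B (|A ∖ B| ≥ 1) — true.
(b) west: |A| = 8, |A ∩ B| = 2; needs |A ∩ B| / |A| ≤ 1/4 — true.
(c) east: |A| = 6, |A ∩ B| = 5; needs |A ∩ B| / |A| > 3/4 — true.
(d) south: |A| = 5, |A ∩ B| = 1; needs |A ∩ B| / |A| < 1/3 — true.
(e) north: |A| = 9, |A ∩ B| = 5; needs |A ∩ B| / |A| ≥ 3/5 — false.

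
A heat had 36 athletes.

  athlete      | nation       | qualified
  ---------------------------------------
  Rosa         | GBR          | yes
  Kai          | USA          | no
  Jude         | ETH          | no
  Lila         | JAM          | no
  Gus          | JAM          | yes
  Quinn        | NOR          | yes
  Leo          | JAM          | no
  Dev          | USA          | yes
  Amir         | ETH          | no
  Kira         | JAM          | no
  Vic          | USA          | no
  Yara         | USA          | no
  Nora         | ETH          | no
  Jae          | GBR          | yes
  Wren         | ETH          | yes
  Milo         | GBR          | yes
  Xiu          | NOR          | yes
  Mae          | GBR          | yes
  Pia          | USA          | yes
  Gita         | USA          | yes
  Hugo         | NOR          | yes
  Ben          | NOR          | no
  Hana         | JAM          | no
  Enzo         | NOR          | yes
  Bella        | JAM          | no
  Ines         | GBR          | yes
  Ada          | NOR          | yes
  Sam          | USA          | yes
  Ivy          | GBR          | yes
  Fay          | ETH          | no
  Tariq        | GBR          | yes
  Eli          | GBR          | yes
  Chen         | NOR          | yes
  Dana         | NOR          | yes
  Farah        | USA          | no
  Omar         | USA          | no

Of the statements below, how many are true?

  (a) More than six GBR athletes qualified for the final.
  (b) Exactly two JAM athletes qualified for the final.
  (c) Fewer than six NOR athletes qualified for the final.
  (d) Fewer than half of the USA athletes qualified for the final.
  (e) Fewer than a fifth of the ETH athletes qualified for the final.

(a) GBR: |A| = 8, |A ∩ B| = 8; needs |A ∩ B| > 6 — true.
(b) JAM: |A| = 6, |A ∩ B| = 1; needs |A ∩ B| = 2 — false.
(c) NOR: |A| = 8, |A ∩ B| = 7; needs |A ∩ B| < 6 — false.
(d) USA: |A| = 9, |A ∩ B| = 4; needs |A ∩ B| < |A ∖ B| — true.
(e) ETH: |A| = 5, |A ∩ B| = 1; needs |A ∩ B| / |A| < 1/5 — false.

2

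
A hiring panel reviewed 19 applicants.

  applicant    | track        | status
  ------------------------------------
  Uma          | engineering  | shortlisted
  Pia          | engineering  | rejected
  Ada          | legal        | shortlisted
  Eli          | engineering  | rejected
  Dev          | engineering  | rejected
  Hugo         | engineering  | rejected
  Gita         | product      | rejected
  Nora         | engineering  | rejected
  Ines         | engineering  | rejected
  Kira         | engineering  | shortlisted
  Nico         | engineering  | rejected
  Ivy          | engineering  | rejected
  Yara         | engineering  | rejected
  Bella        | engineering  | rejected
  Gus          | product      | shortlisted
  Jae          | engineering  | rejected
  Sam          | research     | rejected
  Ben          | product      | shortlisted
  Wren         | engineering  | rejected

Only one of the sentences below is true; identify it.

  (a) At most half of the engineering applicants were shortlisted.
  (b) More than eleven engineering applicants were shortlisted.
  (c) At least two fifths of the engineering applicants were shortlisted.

(a)

|A| = 14, |A ∩ B| = 2, |A ∖ B| = 12.
(a) requires |A ∩ B| ≤ |A ∖ B|: true.
(b) requires |A ∩ B| > 11: false.
(c) requires |A ∩ B| / |A| ≥ 2/5: false.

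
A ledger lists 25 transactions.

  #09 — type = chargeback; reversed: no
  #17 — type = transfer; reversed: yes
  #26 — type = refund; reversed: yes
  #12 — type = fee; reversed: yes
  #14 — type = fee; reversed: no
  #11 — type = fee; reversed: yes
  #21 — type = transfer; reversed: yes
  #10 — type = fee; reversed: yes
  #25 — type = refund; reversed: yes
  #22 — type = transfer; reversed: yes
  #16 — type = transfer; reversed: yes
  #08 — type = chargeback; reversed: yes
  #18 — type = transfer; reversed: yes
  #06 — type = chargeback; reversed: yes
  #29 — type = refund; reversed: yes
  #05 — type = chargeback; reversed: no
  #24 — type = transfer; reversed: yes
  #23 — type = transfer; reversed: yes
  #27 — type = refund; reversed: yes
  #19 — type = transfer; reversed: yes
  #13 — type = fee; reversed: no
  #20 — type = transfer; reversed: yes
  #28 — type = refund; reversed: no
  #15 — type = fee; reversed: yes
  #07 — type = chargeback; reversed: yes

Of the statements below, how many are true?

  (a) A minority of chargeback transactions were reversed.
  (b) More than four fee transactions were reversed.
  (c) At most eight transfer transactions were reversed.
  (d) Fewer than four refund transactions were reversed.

(a) chargeback: |A| = 5, |A ∩ B| = 3; needs |A ∩ B| < |A ∖ B| — false.
(b) fee: |A| = 6, |A ∩ B| = 4; needs |A ∩ B| > 4 — false.
(c) transfer: |A| = 9, |A ∩ B| = 9; needs |A ∩ B| ≤ 8 — false.
(d) refund: |A| = 5, |A ∩ B| = 4; needs |A ∩ B| < 4 — false.

0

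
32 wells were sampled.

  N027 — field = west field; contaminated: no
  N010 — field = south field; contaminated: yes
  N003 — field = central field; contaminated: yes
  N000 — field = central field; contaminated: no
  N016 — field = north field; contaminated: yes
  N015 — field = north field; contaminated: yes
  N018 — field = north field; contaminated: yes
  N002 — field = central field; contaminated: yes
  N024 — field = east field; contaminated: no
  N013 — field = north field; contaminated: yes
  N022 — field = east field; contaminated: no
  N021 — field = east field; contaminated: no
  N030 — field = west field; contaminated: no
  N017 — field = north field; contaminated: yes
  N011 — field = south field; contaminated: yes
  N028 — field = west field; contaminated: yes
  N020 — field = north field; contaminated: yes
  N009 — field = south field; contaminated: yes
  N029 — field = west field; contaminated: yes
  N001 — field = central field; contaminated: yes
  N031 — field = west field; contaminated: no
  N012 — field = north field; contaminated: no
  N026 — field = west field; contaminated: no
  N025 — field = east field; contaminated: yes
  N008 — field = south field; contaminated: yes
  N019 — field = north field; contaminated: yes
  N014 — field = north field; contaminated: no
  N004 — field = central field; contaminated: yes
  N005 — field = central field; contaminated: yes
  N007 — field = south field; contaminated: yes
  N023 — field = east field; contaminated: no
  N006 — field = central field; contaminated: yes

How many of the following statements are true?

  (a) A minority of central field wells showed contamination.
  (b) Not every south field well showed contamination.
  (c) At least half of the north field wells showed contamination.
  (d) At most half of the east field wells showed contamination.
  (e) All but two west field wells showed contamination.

(a) central field: |A| = 7, |A ∩ B| = 6; needs |A ∩ B| < |A ∖ B| — false.
(b) south field: |A| = 5, |A ∩ B| = 5; needs A ⊄ B (|A ∖ B| ≥ 1) — false.
(c) north field: |A| = 9, |A ∩ B| = 7; needs |A ∩ B| ≥ |A ∖ B| — true.
(d) east field: |A| = 5, |A ∩ B| = 1; needs |A ∩ B| ≤ |A ∖ B| — true.
(e) west field: |A| = 6, |A ∩ B| = 2; needs |A ∖ B| = 2 — false.

2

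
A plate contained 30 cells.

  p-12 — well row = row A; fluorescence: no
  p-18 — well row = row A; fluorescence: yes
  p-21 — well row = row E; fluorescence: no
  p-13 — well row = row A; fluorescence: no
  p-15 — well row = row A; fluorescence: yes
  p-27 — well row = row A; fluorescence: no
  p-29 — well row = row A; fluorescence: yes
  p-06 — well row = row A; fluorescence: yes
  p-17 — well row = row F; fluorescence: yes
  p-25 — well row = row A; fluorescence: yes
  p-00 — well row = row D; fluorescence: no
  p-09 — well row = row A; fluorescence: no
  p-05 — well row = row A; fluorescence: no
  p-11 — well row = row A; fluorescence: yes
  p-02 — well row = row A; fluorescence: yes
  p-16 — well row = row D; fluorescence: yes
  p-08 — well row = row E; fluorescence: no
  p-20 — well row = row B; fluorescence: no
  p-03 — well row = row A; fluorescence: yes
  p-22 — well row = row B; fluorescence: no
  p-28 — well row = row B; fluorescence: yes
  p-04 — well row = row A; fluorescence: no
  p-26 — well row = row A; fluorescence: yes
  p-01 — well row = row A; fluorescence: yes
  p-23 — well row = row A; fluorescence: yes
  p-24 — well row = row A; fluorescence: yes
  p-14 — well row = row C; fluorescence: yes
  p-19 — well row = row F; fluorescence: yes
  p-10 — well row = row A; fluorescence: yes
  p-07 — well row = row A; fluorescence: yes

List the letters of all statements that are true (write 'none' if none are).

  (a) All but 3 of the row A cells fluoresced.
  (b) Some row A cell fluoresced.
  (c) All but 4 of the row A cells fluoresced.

|A| = 20, |A ∩ B| = 14, |A ∖ B| = 6.
(a) |A ∖ B| = 3: fails.
(b) A ∩ B ≠ ∅ (|A ∩ B| ≥ 1): holds.
(c) |A ∖ B| = 4: fails.

(b)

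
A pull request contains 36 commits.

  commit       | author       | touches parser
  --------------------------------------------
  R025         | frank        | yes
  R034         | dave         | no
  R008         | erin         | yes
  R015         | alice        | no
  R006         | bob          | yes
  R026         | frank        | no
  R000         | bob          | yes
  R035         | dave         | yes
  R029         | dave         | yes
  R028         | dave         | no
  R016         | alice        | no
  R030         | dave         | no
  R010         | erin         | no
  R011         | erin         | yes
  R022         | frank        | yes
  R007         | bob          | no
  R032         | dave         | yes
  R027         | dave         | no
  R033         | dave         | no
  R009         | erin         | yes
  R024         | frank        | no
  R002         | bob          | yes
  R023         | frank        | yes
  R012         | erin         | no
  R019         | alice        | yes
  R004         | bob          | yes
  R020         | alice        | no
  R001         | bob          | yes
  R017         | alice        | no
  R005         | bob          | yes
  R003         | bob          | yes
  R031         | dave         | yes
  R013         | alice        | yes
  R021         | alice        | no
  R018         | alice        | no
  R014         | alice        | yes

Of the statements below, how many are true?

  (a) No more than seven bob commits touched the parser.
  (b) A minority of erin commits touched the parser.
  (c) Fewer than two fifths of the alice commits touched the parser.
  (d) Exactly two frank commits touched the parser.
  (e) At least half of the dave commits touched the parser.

2

(a) bob: |A| = 8, |A ∩ B| = 7; needs |A ∩ B| ≤ 7 — true.
(b) erin: |A| = 5, |A ∩ B| = 3; needs |A ∩ B| < |A ∖ B| — false.
(c) alice: |A| = 9, |A ∩ B| = 3; needs |A ∩ B| / |A| < 2/5 — true.
(d) frank: |A| = 5, |A ∩ B| = 3; needs |A ∩ B| = 2 — false.
(e) dave: |A| = 9, |A ∩ B| = 4; needs |A ∩ B| ≥ |A ∖ B| — false.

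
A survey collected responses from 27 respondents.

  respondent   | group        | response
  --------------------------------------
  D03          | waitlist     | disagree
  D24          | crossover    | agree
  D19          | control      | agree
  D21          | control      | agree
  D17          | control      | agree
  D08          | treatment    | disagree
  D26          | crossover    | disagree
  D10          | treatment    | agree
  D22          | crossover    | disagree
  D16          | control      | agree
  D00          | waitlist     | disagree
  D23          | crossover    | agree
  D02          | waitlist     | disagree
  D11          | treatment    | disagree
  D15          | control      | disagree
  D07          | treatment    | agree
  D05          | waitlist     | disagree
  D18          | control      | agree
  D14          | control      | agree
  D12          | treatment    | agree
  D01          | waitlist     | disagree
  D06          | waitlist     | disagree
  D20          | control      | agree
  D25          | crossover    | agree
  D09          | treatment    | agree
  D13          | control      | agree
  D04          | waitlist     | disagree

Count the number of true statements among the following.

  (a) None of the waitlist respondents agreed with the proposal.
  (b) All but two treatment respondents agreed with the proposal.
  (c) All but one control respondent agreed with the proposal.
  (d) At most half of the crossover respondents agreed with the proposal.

3

(a) waitlist: |A| = 7, |A ∩ B| = 0; needs A ∩ B = ∅ (|A ∩ B| = 0) — true.
(b) treatment: |A| = 6, |A ∩ B| = 4; needs |A ∖ B| = 2 — true.
(c) control: |A| = 9, |A ∩ B| = 8; needs |A ∖ B| = 1 — true.
(d) crossover: |A| = 5, |A ∩ B| = 3; needs |A ∩ B| ≤ |A ∖ B| — false.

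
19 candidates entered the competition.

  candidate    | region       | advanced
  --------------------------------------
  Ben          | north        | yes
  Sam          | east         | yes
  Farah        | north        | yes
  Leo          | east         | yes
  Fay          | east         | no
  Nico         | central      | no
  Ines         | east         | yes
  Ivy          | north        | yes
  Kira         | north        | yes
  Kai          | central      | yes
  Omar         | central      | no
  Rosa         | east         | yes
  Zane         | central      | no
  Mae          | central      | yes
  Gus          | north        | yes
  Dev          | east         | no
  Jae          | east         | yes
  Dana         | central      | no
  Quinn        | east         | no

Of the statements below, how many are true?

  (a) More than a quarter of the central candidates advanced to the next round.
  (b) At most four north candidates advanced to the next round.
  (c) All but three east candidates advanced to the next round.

2

(a) central: |A| = 6, |A ∩ B| = 2; needs |A ∩ B| / |A| > 1/4 — true.
(b) north: |A| = 5, |A ∩ B| = 5; needs |A ∩ B| ≤ 4 — false.
(c) east: |A| = 8, |A ∩ B| = 5; needs |A ∖ B| = 3 — true.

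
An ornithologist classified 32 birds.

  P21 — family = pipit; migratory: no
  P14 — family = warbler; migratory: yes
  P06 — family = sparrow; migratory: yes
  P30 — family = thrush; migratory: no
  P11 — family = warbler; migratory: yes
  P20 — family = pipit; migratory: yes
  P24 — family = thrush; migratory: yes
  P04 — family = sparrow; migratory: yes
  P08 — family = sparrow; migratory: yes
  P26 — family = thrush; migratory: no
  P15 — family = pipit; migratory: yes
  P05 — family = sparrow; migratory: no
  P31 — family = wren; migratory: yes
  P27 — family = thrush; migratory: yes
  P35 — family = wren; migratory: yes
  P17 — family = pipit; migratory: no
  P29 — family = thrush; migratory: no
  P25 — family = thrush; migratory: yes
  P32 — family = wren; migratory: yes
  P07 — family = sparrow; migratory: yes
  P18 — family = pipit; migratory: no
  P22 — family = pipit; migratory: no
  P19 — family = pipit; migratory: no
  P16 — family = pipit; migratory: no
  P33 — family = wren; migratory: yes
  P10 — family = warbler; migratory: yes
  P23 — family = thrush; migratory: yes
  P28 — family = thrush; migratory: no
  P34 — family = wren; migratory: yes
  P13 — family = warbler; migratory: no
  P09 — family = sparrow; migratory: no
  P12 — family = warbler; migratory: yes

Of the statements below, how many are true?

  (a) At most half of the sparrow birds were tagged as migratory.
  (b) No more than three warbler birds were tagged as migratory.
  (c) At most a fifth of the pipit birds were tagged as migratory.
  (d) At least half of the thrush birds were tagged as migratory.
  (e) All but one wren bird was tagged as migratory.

(a) sparrow: |A| = 6, |A ∩ B| = 4; needs |A ∩ B| ≤ |A ∖ B| — false.
(b) warbler: |A| = 5, |A ∩ B| = 4; needs |A ∩ B| ≤ 3 — false.
(c) pipit: |A| = 8, |A ∩ B| = 2; needs |A ∩ B| / |A| ≤ 1/5 — false.
(d) thrush: |A| = 8, |A ∩ B| = 4; needs |A ∩ B| ≥ |A ∖ B| — true.
(e) wren: |A| = 5, |A ∩ B| = 5; needs |A ∖ B| = 1 — false.

1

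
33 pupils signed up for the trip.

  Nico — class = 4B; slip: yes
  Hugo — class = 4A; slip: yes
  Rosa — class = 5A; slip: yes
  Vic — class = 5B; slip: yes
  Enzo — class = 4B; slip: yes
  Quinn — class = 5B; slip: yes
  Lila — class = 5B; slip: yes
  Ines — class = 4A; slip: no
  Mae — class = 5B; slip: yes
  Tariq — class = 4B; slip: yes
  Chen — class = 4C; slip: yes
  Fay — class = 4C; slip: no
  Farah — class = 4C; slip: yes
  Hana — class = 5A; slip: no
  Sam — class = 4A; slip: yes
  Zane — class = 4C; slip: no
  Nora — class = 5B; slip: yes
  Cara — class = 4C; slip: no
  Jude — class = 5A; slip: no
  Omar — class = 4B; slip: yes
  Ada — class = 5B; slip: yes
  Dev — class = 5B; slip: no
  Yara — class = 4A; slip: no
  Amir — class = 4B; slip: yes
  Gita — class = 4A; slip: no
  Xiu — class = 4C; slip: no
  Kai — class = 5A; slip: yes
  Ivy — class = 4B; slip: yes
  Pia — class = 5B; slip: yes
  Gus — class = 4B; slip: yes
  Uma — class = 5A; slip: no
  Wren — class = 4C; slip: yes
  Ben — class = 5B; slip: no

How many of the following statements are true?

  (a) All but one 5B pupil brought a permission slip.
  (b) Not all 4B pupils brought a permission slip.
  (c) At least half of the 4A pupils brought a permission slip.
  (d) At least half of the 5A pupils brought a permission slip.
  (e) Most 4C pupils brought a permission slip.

0

(a) 5B: |A| = 9, |A ∩ B| = 7; needs |A ∖ B| = 1 — false.
(b) 4B: |A| = 7, |A ∩ B| = 7; needs A ⊄ B (|A ∖ B| ≥ 1) — false.
(c) 4A: |A| = 5, |A ∩ B| = 2; needs |A ∩ B| ≥ |A ∖ B| — false.
(d) 5A: |A| = 5, |A ∩ B| = 2; needs |A ∩ B| ≥ |A ∖ B| — false.
(e) 4C: |A| = 7, |A ∩ B| = 3; needs |A ∩ B| > |A ∖ B| — false.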